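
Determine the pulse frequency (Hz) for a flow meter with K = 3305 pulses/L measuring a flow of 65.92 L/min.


Frequency = K * Q / 60 (converting L/min to L/s).
f = 3305 * 65.92 / 60
f = 217865.6 / 60
f = 3631.09 Hz

3631.09 Hz


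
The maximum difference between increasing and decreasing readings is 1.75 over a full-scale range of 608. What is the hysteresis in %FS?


Hysteresis = (max difference / full scale) * 100%.
H = (1.75 / 608) * 100
H = 0.288 %FS

0.288 %FS


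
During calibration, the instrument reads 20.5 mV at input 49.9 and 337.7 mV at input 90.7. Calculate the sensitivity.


Sensitivity = (y2 - y1) / (x2 - x1).
S = (337.7 - 20.5) / (90.7 - 49.9)
S = 317.2 / 40.8
S = 7.7745 mV/unit

7.7745 mV/unit


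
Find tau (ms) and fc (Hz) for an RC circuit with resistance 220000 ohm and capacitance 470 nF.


Time constant: tau = R * C.
tau = 220000 * 4.70e-07 = 0.1034 s
tau = 103.4 ms
Cutoff frequency: fc = 1 / (2*pi*R*C).
fc = 1 / (2*pi*0.1034) = 1.54 Hz

tau = 103.4 ms, fc = 1.54 Hz


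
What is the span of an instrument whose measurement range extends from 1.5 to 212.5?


Span = upper range - lower range.
Span = 212.5 - (1.5)
Span = 211.0

211.0


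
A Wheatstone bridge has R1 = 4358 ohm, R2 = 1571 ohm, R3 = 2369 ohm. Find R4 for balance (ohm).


At balance: R1*R4 = R2*R3, so R4 = R2*R3/R1.
R4 = 1571 * 2369 / 4358
R4 = 3721699 / 4358
R4 = 853.99 ohm

853.99 ohm


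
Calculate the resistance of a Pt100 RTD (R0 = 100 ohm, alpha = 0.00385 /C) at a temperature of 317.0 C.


The RTD equation: Rt = R0 * (1 + alpha * T).
Rt = 100 * (1 + 0.00385 * 317.0)
Rt = 100 * (1 + 1.22045)
Rt = 100 * 2.22045
Rt = 222.045 ohm

222.045 ohm


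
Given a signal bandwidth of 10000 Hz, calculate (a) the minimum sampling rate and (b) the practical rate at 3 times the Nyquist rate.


By Nyquist theorem, fs_min = 2 * fmax.
fs_min = 2 * 10000 = 20000 Hz
Practical rate = 3 * fs_min = 3 * 20000 = 60000 Hz

fs_min = 20000 Hz, fs_practical = 60000 Hz


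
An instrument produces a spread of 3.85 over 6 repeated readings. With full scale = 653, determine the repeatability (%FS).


Repeatability = (spread / full scale) * 100%.
R = (3.85 / 653) * 100
R = 0.59 %FS

0.59 %FS


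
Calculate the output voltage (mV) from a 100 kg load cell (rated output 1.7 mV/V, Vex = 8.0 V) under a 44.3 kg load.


Vout = rated_output * Vex * (load / capacity).
Vout = 1.7 * 8.0 * (44.3 / 100)
Vout = 1.7 * 8.0 * 0.443
Vout = 6.025 mV

6.025 mV


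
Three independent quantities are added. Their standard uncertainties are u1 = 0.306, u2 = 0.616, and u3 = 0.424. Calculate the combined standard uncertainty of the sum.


For a sum of independent quantities, uc = sqrt(u1^2 + u2^2 + u3^2).
uc = sqrt(0.306^2 + 0.616^2 + 0.424^2)
uc = sqrt(0.093636 + 0.379456 + 0.179776)
uc = 0.808

0.808


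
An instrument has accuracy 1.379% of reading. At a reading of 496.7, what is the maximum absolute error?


Absolute error = (accuracy% / 100) * reading.
Error = (1.379 / 100) * 496.7
Error = 0.01379 * 496.7
Error = 6.8495

6.8495


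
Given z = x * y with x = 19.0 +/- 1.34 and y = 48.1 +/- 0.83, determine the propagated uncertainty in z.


For a product z = x*y, the relative uncertainty is:
uz/z = sqrt((ux/x)^2 + (uy/y)^2)
Relative uncertainties: ux/x = 1.34/19.0 = 0.070526
uy/y = 0.83/48.1 = 0.017256
z = 19.0 * 48.1 = 913.9
uz = 913.9 * sqrt(0.070526^2 + 0.017256^2) = 66.355

66.355


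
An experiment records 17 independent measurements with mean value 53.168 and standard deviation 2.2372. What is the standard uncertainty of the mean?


The standard uncertainty for Type A evaluation is u = s / sqrt(n).
u = 2.2372 / sqrt(17)
u = 2.2372 / 4.1231
u = 0.5426

0.5426


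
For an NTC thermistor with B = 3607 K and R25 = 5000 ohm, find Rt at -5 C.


NTC thermistor equation: Rt = R25 * exp(B * (1/T - 1/T25)).
T in Kelvin: 268.15 K, T25 = 298.15 K
1/T - 1/T25 = 1/268.15 - 1/298.15 = 0.00037524
B * (1/T - 1/T25) = 3607 * 0.00037524 = 1.3535
Rt = 5000 * exp(1.3535) = 19354.5 ohm

19354.5 ohm


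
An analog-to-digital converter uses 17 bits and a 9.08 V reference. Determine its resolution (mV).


The resolution (LSB) of an ADC is Vref / 2^n.
LSB = 9.08 / 2^17
LSB = 9.08 / 131072
LSB = 6.927e-05 V = 0.0692749 mV

0.0692749 mV


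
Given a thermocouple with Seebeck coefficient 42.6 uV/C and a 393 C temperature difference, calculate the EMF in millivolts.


The thermocouple output V = sensitivity * dT.
V = 42.6 uV/C * 393 C
V = 16741.8 uV
V = 16.742 mV

16.742 mV


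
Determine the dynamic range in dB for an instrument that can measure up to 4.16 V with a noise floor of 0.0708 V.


Dynamic range = 20 * log10(Vmax / Vnoise).
DR = 20 * log10(4.16 / 0.0708)
DR = 20 * log10(58.76)
DR = 35.38 dB

35.38 dB


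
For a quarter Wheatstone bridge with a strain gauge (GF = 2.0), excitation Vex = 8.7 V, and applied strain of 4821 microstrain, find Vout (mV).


Quarter bridge output: Vout = (GF * epsilon * Vex) / 4.
Vout = (2.0 * 4821e-6 * 8.7) / 4
Vout = 0.0838854 / 4 V
Vout = 0.02097135 V = 20.9713 mV

20.9713 mV


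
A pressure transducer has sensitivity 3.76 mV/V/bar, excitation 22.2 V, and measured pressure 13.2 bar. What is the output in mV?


Output = sensitivity * Vex * P.
Vout = 3.76 * 22.2 * 13.2
Vout = 83.472 * 13.2
Vout = 1101.83 mV

1101.83 mV


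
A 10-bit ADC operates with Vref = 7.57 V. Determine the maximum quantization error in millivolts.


The maximum quantization error is +/- LSB/2.
LSB = Vref / 2^n = 7.57 / 1024 = 0.00739258 V
Max error = LSB / 2 = 0.00739258 / 2 = 0.00369629 V
Max error = 3.6963 mV

3.6963 mV


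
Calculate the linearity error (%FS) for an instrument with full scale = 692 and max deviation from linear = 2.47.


Linearity error = (max deviation / full scale) * 100%.
Linearity = (2.47 / 692) * 100
Linearity = 0.357 %FS

0.357 %FS


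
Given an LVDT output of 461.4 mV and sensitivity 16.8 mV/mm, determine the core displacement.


Displacement = Vout / sensitivity.
d = 461.4 / 16.8
d = 27.464 mm

27.464 mm


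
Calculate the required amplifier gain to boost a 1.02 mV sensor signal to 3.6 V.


Gain = Vout / Vin (converting to same units).
G = 3.6 V / 1.02 mV
G = 3600.0 mV / 1.02 mV
G = 3529.41

3529.41


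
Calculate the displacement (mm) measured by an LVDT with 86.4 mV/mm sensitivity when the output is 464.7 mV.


Displacement = Vout / sensitivity.
d = 464.7 / 86.4
d = 5.378 mm

5.378 mm


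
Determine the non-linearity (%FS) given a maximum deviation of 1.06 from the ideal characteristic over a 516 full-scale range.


Linearity error = (max deviation / full scale) * 100%.
Linearity = (1.06 / 516) * 100
Linearity = 0.205 %FS

0.205 %FS


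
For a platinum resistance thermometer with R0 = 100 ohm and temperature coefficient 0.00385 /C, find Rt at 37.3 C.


The RTD equation: Rt = R0 * (1 + alpha * T).
Rt = 100 * (1 + 0.00385 * 37.3)
Rt = 100 * (1 + 0.143605)
Rt = 100 * 1.143605
Rt = 114.361 ohm

114.361 ohm


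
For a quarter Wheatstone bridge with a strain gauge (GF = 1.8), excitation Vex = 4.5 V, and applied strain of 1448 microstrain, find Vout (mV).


Quarter bridge output: Vout = (GF * epsilon * Vex) / 4.
Vout = (1.8 * 1448e-6 * 4.5) / 4
Vout = 0.0117288 / 4 V
Vout = 0.0029322 V = 2.9322 mV

2.9322 mV


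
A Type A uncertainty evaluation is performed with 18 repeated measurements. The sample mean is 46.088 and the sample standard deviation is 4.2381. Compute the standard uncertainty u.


The standard uncertainty for Type A evaluation is u = s / sqrt(n).
u = 4.2381 / sqrt(18)
u = 4.2381 / 4.2426
u = 0.9989

0.9989


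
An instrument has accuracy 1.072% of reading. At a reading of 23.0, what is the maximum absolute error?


Absolute error = (accuracy% / 100) * reading.
Error = (1.072 / 100) * 23.0
Error = 0.01072 * 23.0
Error = 0.2466

0.2466


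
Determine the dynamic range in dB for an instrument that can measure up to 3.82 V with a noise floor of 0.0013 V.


Dynamic range = 20 * log10(Vmax / Vnoise).
DR = 20 * log10(3.82 / 0.0013)
DR = 20 * log10(2938.46)
DR = 69.36 dB

69.36 dB


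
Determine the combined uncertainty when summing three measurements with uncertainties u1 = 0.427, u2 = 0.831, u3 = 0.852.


For a sum of independent quantities, uc = sqrt(u1^2 + u2^2 + u3^2).
uc = sqrt(0.427^2 + 0.831^2 + 0.852^2)
uc = sqrt(0.182329 + 0.690561 + 0.725904)
uc = 1.2644

1.2644


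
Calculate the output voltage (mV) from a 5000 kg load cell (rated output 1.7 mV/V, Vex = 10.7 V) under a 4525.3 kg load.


Vout = rated_output * Vex * (load / capacity).
Vout = 1.7 * 10.7 * (4525.3 / 5000)
Vout = 1.7 * 10.7 * 0.90506
Vout = 16.463 mV

16.463 mV


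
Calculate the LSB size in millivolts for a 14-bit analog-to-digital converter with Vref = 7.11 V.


The resolution (LSB) of an ADC is Vref / 2^n.
LSB = 7.11 / 2^14
LSB = 7.11 / 16384
LSB = 0.00043396 V = 0.43395996 mV

0.43395996 mV


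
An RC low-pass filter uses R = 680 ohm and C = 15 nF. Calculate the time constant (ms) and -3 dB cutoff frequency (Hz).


Time constant: tau = R * C.
tau = 680 * 1.50e-08 = 1.02e-05 s
tau = 0.0102 ms
Cutoff frequency: fc = 1 / (2*pi*R*C).
fc = 1 / (2*pi*1.02e-05) = 15603.43 Hz

tau = 0.0102 ms, fc = 15603.43 Hz


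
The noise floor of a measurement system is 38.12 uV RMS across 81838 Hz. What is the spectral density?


Noise spectral density = Vrms / sqrt(BW).
NSD = 38.12 / sqrt(81838)
NSD = 38.12 / 286.0734
NSD = 0.1333 uV/sqrt(Hz)

0.1333 uV/sqrt(Hz)


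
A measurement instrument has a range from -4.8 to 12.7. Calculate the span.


Span = upper range - lower range.
Span = 12.7 - (-4.8)
Span = 17.5

17.5


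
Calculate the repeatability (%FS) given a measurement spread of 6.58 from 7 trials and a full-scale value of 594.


Repeatability = (spread / full scale) * 100%.
R = (6.58 / 594) * 100
R = 1.108 %FS

1.108 %FS


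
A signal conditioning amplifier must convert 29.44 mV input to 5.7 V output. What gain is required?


Gain = Vout / Vin (converting to same units).
G = 5.7 V / 29.44 mV
G = 5700.0 mV / 29.44 mV
G = 193.61

193.61


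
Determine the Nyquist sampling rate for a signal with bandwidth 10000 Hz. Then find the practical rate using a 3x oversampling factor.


By Nyquist theorem, fs_min = 2 * fmax.
fs_min = 2 * 10000 = 20000 Hz
Practical rate = 3 * fs_min = 3 * 20000 = 60000 Hz

fs_min = 20000 Hz, fs_practical = 60000 Hz


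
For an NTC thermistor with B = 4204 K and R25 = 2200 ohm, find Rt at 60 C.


NTC thermistor equation: Rt = R25 * exp(B * (1/T - 1/T25)).
T in Kelvin: 333.15 K, T25 = 298.15 K
1/T - 1/T25 = 1/333.15 - 1/298.15 = -0.00035237
B * (1/T - 1/T25) = 4204 * -0.00035237 = -1.4813
Rt = 2200 * exp(-1.4813) = 500.1 ohm

500.1 ohm


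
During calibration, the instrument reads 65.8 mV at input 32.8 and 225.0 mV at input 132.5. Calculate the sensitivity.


Sensitivity = (y2 - y1) / (x2 - x1).
S = (225.0 - 65.8) / (132.5 - 32.8)
S = 159.2 / 99.7
S = 1.5968 mV/unit

1.5968 mV/unit


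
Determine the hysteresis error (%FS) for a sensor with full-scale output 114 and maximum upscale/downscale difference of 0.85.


Hysteresis = (max difference / full scale) * 100%.
H = (0.85 / 114) * 100
H = 0.746 %FS

0.746 %FS


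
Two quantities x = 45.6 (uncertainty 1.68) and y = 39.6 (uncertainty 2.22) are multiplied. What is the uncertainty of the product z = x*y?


For a product z = x*y, the relative uncertainty is:
uz/z = sqrt((ux/x)^2 + (uy/y)^2)
Relative uncertainties: ux/x = 1.68/45.6 = 0.036842
uy/y = 2.22/39.6 = 0.056061
z = 45.6 * 39.6 = 1805.8
uz = 1805.8 * sqrt(0.036842^2 + 0.056061^2) = 121.136

121.136


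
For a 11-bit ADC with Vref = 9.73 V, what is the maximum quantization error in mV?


The maximum quantization error is +/- LSB/2.
LSB = Vref / 2^n = 9.73 / 2048 = 0.00475098 V
Max error = LSB / 2 = 0.00475098 / 2 = 0.00237549 V
Max error = 2.3755 mV

2.3755 mV


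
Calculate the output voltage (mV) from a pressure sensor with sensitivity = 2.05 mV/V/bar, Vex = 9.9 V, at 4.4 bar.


Output = sensitivity * Vex * P.
Vout = 2.05 * 9.9 * 4.4
Vout = 20.295 * 4.4
Vout = 89.3 mV

89.3 mV


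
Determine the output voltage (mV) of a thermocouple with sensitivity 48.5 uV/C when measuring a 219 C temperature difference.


The thermocouple output V = sensitivity * dT.
V = 48.5 uV/C * 219 C
V = 10621.5 uV
V = 10.621 mV

10.621 mV


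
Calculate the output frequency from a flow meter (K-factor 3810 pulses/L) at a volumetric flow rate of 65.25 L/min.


Frequency = K * Q / 60 (converting L/min to L/s).
f = 3810 * 65.25 / 60
f = 248602.5 / 60
f = 4143.38 Hz

4143.38 Hz


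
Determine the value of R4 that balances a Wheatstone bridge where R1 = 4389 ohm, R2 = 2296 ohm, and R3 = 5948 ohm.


At balance: R1*R4 = R2*R3, so R4 = R2*R3/R1.
R4 = 2296 * 5948 / 4389
R4 = 13656608 / 4389
R4 = 3111.55 ohm

3111.55 ohm


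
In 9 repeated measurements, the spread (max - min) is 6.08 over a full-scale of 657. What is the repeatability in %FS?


Repeatability = (spread / full scale) * 100%.
R = (6.08 / 657) * 100
R = 0.925 %FS

0.925 %FS


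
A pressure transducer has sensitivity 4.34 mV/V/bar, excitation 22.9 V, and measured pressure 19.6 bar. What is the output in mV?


Output = sensitivity * Vex * P.
Vout = 4.34 * 22.9 * 19.6
Vout = 99.386 * 19.6
Vout = 1947.97 mV

1947.97 mV


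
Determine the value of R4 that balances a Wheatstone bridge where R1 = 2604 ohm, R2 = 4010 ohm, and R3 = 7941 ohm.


At balance: R1*R4 = R2*R3, so R4 = R2*R3/R1.
R4 = 4010 * 7941 / 2604
R4 = 31843410 / 2604
R4 = 12228.65 ohm

12228.65 ohm


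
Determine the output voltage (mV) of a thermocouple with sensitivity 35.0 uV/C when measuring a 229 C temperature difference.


The thermocouple output V = sensitivity * dT.
V = 35.0 uV/C * 229 C
V = 8015.0 uV
V = 8.015 mV

8.015 mV


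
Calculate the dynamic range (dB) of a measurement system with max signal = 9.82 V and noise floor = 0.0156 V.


Dynamic range = 20 * log10(Vmax / Vnoise).
DR = 20 * log10(9.82 / 0.0156)
DR = 20 * log10(629.49)
DR = 55.98 dB

55.98 dB


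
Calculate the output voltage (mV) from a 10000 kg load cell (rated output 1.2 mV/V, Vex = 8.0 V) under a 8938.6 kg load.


Vout = rated_output * Vex * (load / capacity).
Vout = 1.2 * 8.0 * (8938.6 / 10000)
Vout = 1.2 * 8.0 * 0.89386
Vout = 8.581 mV

8.581 mV


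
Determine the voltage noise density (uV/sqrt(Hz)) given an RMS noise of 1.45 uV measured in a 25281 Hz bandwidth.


Noise spectral density = Vrms / sqrt(BW).
NSD = 1.45 / sqrt(25281)
NSD = 1.45 / 159.0
NSD = 0.0091 uV/sqrt(Hz)

0.0091 uV/sqrt(Hz)


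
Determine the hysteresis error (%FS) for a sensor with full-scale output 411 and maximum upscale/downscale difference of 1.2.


Hysteresis = (max difference / full scale) * 100%.
H = (1.2 / 411) * 100
H = 0.292 %FS

0.292 %FS


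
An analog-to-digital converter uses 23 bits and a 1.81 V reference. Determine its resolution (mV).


The resolution (LSB) of an ADC is Vref / 2^n.
LSB = 1.81 / 2^23
LSB = 1.81 / 8388608
LSB = 2.2e-07 V = 0.00021577 mV

0.00021577 mV


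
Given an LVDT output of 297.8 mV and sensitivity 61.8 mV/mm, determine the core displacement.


Displacement = Vout / sensitivity.
d = 297.8 / 61.8
d = 4.819 mm

4.819 mm


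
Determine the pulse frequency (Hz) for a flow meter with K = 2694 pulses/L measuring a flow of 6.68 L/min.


Frequency = K * Q / 60 (converting L/min to L/s).
f = 2694 * 6.68 / 60
f = 17995.92 / 60
f = 299.93 Hz

299.93 Hz


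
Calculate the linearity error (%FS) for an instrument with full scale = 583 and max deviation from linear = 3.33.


Linearity error = (max deviation / full scale) * 100%.
Linearity = (3.33 / 583) * 100
Linearity = 0.571 %FS

0.571 %FS


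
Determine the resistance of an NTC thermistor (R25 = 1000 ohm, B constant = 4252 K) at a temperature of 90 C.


NTC thermistor equation: Rt = R25 * exp(B * (1/T - 1/T25)).
T in Kelvin: 363.15 K, T25 = 298.15 K
1/T - 1/T25 = 1/363.15 - 1/298.15 = -0.00060033
B * (1/T - 1/T25) = 4252 * -0.00060033 = -2.5526
Rt = 1000 * exp(-2.5526) = 77.9 ohm

77.9 ohm


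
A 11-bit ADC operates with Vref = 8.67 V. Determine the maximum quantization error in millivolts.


The maximum quantization error is +/- LSB/2.
LSB = Vref / 2^n = 8.67 / 2048 = 0.0042334 V
Max error = LSB / 2 = 0.0042334 / 2 = 0.0021167 V
Max error = 2.1167 mV

2.1167 mV


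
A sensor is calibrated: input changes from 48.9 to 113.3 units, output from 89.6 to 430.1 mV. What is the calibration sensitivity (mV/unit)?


Sensitivity = (y2 - y1) / (x2 - x1).
S = (430.1 - 89.6) / (113.3 - 48.9)
S = 340.5 / 64.4
S = 5.2873 mV/unit

5.2873 mV/unit


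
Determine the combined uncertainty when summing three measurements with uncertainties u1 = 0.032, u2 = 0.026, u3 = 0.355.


For a sum of independent quantities, uc = sqrt(u1^2 + u2^2 + u3^2).
uc = sqrt(0.032^2 + 0.026^2 + 0.355^2)
uc = sqrt(0.001024 + 0.000676 + 0.126025)
uc = 0.3574

0.3574


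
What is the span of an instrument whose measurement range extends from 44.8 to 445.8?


Span = upper range - lower range.
Span = 445.8 - (44.8)
Span = 401.0

401.0


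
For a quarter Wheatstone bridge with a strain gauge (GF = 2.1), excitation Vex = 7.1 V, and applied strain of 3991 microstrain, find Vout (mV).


Quarter bridge output: Vout = (GF * epsilon * Vex) / 4.
Vout = (2.1 * 3991e-6 * 7.1) / 4
Vout = 0.05950581 / 4 V
Vout = 0.01487645 V = 14.8765 mV

14.8765 mV


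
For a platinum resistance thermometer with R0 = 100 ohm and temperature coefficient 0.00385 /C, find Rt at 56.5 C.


The RTD equation: Rt = R0 * (1 + alpha * T).
Rt = 100 * (1 + 0.00385 * 56.5)
Rt = 100 * (1 + 0.217525)
Rt = 100 * 1.217525
Rt = 121.752 ohm

121.752 ohm


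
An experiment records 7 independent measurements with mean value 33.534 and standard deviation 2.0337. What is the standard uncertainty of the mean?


The standard uncertainty for Type A evaluation is u = s / sqrt(n).
u = 2.0337 / sqrt(7)
u = 2.0337 / 2.6458
u = 0.7687

0.7687


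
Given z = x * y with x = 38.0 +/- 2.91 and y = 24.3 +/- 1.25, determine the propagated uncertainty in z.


For a product z = x*y, the relative uncertainty is:
uz/z = sqrt((ux/x)^2 + (uy/y)^2)
Relative uncertainties: ux/x = 2.91/38.0 = 0.076579
uy/y = 1.25/24.3 = 0.05144
z = 38.0 * 24.3 = 923.4
uz = 923.4 * sqrt(0.076579^2 + 0.05144^2) = 85.186

85.186


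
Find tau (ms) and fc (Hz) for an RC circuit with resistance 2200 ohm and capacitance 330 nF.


Time constant: tau = R * C.
tau = 2200 * 3.30e-07 = 0.000726 s
tau = 0.726 ms
Cutoff frequency: fc = 1 / (2*pi*R*C).
fc = 1 / (2*pi*0.000726) = 219.22 Hz

tau = 0.726 ms, fc = 219.22 Hz


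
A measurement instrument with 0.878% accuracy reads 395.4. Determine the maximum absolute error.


Absolute error = (accuracy% / 100) * reading.
Error = (0.878 / 100) * 395.4
Error = 0.00878 * 395.4
Error = 3.4716

3.4716


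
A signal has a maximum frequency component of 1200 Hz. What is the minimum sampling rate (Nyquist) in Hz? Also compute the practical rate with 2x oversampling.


By Nyquist theorem, fs_min = 2 * fmax.
fs_min = 2 * 1200 = 2400 Hz
Practical rate = 2 * fs_min = 2 * 2400 = 4800 Hz

fs_min = 2400 Hz, fs_practical = 4800 Hz


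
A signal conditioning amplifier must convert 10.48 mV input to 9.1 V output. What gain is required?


Gain = Vout / Vin (converting to same units).
G = 9.1 V / 10.48 mV
G = 9100.0 mV / 10.48 mV
G = 868.32

868.32


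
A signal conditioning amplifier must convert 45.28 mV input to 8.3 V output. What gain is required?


Gain = Vout / Vin (converting to same units).
G = 8.3 V / 45.28 mV
G = 8300.0 mV / 45.28 mV
G = 183.3

183.3


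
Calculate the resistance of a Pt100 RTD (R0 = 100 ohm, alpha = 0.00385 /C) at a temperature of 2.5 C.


The RTD equation: Rt = R0 * (1 + alpha * T).
Rt = 100 * (1 + 0.00385 * 2.5)
Rt = 100 * (1 + 0.009625)
Rt = 100 * 1.009625
Rt = 100.963 ohm

100.963 ohm


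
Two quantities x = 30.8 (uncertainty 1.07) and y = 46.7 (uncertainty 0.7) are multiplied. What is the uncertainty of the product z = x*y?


For a product z = x*y, the relative uncertainty is:
uz/z = sqrt((ux/x)^2 + (uy/y)^2)
Relative uncertainties: ux/x = 1.07/30.8 = 0.03474
uy/y = 0.7/46.7 = 0.014989
z = 30.8 * 46.7 = 1438.4
uz = 1438.4 * sqrt(0.03474^2 + 0.014989^2) = 54.422

54.422


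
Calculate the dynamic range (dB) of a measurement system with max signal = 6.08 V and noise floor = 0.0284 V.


Dynamic range = 20 * log10(Vmax / Vnoise).
DR = 20 * log10(6.08 / 0.0284)
DR = 20 * log10(214.08)
DR = 46.61 dB

46.61 dB


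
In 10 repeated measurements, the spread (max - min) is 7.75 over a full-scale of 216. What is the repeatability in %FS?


Repeatability = (spread / full scale) * 100%.
R = (7.75 / 216) * 100
R = 3.588 %FS

3.588 %FS


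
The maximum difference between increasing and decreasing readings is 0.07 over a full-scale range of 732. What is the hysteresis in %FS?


Hysteresis = (max difference / full scale) * 100%.
H = (0.07 / 732) * 100
H = 0.01 %FS

0.01 %FS


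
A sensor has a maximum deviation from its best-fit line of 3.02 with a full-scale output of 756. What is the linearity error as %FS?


Linearity error = (max deviation / full scale) * 100%.
Linearity = (3.02 / 756) * 100
Linearity = 0.399 %FS

0.399 %FS


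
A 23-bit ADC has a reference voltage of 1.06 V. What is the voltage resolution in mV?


The resolution (LSB) of an ADC is Vref / 2^n.
LSB = 1.06 / 2^23
LSB = 1.06 / 8388608
LSB = 1.3e-07 V = 0.00012636 mV

0.00012636 mV


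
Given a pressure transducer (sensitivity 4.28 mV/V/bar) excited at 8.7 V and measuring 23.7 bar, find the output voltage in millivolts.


Output = sensitivity * Vex * P.
Vout = 4.28 * 8.7 * 23.7
Vout = 37.236 * 23.7
Vout = 882.49 mV

882.49 mV


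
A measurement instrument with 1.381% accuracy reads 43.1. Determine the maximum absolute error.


Absolute error = (accuracy% / 100) * reading.
Error = (1.381 / 100) * 43.1
Error = 0.01381 * 43.1
Error = 0.5952

0.5952


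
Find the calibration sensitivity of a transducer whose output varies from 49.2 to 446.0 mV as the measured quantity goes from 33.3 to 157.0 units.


Sensitivity = (y2 - y1) / (x2 - x1).
S = (446.0 - 49.2) / (157.0 - 33.3)
S = 396.8 / 123.7
S = 3.2078 mV/unit

3.2078 mV/unit


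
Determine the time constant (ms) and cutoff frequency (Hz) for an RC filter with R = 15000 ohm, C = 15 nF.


Time constant: tau = R * C.
tau = 15000 * 1.50e-08 = 0.000225 s
tau = 0.225 ms
Cutoff frequency: fc = 1 / (2*pi*R*C).
fc = 1 / (2*pi*0.000225) = 707.36 Hz

tau = 0.225 ms, fc = 707.36 Hz


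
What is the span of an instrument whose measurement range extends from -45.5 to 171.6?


Span = upper range - lower range.
Span = 171.6 - (-45.5)
Span = 217.1

217.1


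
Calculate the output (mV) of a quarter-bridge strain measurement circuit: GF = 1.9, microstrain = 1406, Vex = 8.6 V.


Quarter bridge output: Vout = (GF * epsilon * Vex) / 4.
Vout = (1.9 * 1406e-6 * 8.6) / 4
Vout = 0.02297404 / 4 V
Vout = 0.00574351 V = 5.7435 mV

5.7435 mV


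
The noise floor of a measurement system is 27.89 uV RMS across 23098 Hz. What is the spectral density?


Noise spectral density = Vrms / sqrt(BW).
NSD = 27.89 / sqrt(23098)
NSD = 27.89 / 151.9803
NSD = 0.1835 uV/sqrt(Hz)

0.1835 uV/sqrt(Hz)


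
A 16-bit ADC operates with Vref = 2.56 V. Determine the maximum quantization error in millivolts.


The maximum quantization error is +/- LSB/2.
LSB = Vref / 2^n = 2.56 / 65536 = 3.906e-05 V
Max error = LSB / 2 = 3.906e-05 / 2 = 1.953e-05 V
Max error = 0.0195 mV

0.0195 mV


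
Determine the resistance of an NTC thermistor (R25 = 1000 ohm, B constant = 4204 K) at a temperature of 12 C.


NTC thermistor equation: Rt = R25 * exp(B * (1/T - 1/T25)).
T in Kelvin: 285.15 K, T25 = 298.15 K
1/T - 1/T25 = 1/285.15 - 1/298.15 = 0.00015291
B * (1/T - 1/T25) = 4204 * 0.00015291 = 0.6428
Rt = 1000 * exp(0.6428) = 1901.9 ohm

1901.9 ohm


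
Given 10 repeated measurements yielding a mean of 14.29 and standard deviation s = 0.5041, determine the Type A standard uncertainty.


The standard uncertainty for Type A evaluation is u = s / sqrt(n).
u = 0.5041 / sqrt(10)
u = 0.5041 / 3.1623
u = 0.1594

0.1594


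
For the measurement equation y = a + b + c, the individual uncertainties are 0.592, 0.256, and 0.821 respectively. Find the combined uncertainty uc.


For a sum of independent quantities, uc = sqrt(u1^2 + u2^2 + u3^2).
uc = sqrt(0.592^2 + 0.256^2 + 0.821^2)
uc = sqrt(0.350464 + 0.065536 + 0.674041)
uc = 1.0441

1.0441


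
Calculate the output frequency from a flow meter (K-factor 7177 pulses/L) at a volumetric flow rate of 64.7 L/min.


Frequency = K * Q / 60 (converting L/min to L/s).
f = 7177 * 64.7 / 60
f = 464351.9 / 60
f = 7739.2 Hz

7739.2 Hz


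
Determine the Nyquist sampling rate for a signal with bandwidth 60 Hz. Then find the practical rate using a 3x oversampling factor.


By Nyquist theorem, fs_min = 2 * fmax.
fs_min = 2 * 60 = 120 Hz
Practical rate = 3 * fs_min = 3 * 120 = 360 Hz

fs_min = 120 Hz, fs_practical = 360 Hz


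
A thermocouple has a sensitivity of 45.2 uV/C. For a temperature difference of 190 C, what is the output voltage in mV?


The thermocouple output V = sensitivity * dT.
V = 45.2 uV/C * 190 C
V = 8588.0 uV
V = 8.588 mV

8.588 mV


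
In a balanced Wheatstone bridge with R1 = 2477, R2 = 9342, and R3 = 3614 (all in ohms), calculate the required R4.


At balance: R1*R4 = R2*R3, so R4 = R2*R3/R1.
R4 = 9342 * 3614 / 2477
R4 = 33761988 / 2477
R4 = 13630.19 ohm

13630.19 ohm


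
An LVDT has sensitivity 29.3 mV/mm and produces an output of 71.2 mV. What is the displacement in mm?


Displacement = Vout / sensitivity.
d = 71.2 / 29.3
d = 2.43 mm

2.43 mm


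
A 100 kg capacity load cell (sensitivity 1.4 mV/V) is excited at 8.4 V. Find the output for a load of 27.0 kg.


Vout = rated_output * Vex * (load / capacity).
Vout = 1.4 * 8.4 * (27.0 / 100)
Vout = 1.4 * 8.4 * 0.27
Vout = 3.175 mV

3.175 mV


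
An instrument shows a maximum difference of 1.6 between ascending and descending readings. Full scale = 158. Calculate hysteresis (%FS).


Hysteresis = (max difference / full scale) * 100%.
H = (1.6 / 158) * 100
H = 1.013 %FS

1.013 %FS


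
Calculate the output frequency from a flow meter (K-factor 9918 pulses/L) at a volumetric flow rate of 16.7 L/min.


Frequency = K * Q / 60 (converting L/min to L/s).
f = 9918 * 16.7 / 60
f = 165630.6 / 60
f = 2760.51 Hz

2760.51 Hz


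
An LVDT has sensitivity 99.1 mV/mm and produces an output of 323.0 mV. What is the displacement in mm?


Displacement = Vout / sensitivity.
d = 323.0 / 99.1
d = 3.259 mm

3.259 mm


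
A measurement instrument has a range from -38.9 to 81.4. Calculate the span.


Span = upper range - lower range.
Span = 81.4 - (-38.9)
Span = 120.3

120.3


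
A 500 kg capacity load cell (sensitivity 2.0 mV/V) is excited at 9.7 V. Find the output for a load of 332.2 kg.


Vout = rated_output * Vex * (load / capacity).
Vout = 2.0 * 9.7 * (332.2 / 500)
Vout = 2.0 * 9.7 * 0.6644
Vout = 12.889 mV

12.889 mV


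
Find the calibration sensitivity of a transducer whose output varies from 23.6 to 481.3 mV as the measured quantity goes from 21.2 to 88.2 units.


Sensitivity = (y2 - y1) / (x2 - x1).
S = (481.3 - 23.6) / (88.2 - 21.2)
S = 457.7 / 67.0
S = 6.8313 mV/unit

6.8313 mV/unit


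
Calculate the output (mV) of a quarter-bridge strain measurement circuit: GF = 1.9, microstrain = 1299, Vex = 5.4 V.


Quarter bridge output: Vout = (GF * epsilon * Vex) / 4.
Vout = (1.9 * 1299e-6 * 5.4) / 4
Vout = 0.01332774 / 4 V
Vout = 0.00333194 V = 3.3319 mV

3.3319 mV


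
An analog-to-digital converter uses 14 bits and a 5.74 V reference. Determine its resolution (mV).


The resolution (LSB) of an ADC is Vref / 2^n.
LSB = 5.74 / 2^14
LSB = 5.74 / 16384
LSB = 0.00035034 V = 0.3503418 mV

0.3503418 mV


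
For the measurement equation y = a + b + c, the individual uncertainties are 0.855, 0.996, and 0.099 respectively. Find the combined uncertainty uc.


For a sum of independent quantities, uc = sqrt(u1^2 + u2^2 + u3^2).
uc = sqrt(0.855^2 + 0.996^2 + 0.099^2)
uc = sqrt(0.731025 + 0.992016 + 0.009801)
uc = 1.3164

1.3164


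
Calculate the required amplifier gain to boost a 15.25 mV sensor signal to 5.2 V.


Gain = Vout / Vin (converting to same units).
G = 5.2 V / 15.25 mV
G = 5200.0 mV / 15.25 mV
G = 340.98

340.98


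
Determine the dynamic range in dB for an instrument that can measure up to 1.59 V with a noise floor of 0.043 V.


Dynamic range = 20 * log10(Vmax / Vnoise).
DR = 20 * log10(1.59 / 0.043)
DR = 20 * log10(36.98)
DR = 31.36 dB

31.36 dB


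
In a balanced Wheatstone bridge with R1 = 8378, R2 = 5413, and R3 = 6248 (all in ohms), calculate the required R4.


At balance: R1*R4 = R2*R3, so R4 = R2*R3/R1.
R4 = 5413 * 6248 / 8378
R4 = 33820424 / 8378
R4 = 4036.81 ohm

4036.81 ohm


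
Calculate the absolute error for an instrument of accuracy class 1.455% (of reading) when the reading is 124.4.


Absolute error = (accuracy% / 100) * reading.
Error = (1.455 / 100) * 124.4
Error = 0.01455 * 124.4
Error = 1.81

1.81


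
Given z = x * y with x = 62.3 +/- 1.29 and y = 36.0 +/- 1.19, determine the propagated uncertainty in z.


For a product z = x*y, the relative uncertainty is:
uz/z = sqrt((ux/x)^2 + (uy/y)^2)
Relative uncertainties: ux/x = 1.29/62.3 = 0.020706
uy/y = 1.19/36.0 = 0.033056
z = 62.3 * 36.0 = 2242.8
uz = 2242.8 * sqrt(0.020706^2 + 0.033056^2) = 87.481

87.481


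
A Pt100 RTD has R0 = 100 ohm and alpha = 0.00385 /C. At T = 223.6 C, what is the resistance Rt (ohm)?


The RTD equation: Rt = R0 * (1 + alpha * T).
Rt = 100 * (1 + 0.00385 * 223.6)
Rt = 100 * (1 + 0.86086)
Rt = 100 * 1.86086
Rt = 186.086 ohm

186.086 ohm


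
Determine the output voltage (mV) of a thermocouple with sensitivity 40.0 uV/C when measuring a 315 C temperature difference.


The thermocouple output V = sensitivity * dT.
V = 40.0 uV/C * 315 C
V = 12600.0 uV
V = 12.6 mV

12.6 mV


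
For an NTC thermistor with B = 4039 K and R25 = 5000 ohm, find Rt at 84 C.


NTC thermistor equation: Rt = R25 * exp(B * (1/T - 1/T25)).
T in Kelvin: 357.15 K, T25 = 298.15 K
1/T - 1/T25 = 1/357.15 - 1/298.15 = -0.00055407
B * (1/T - 1/T25) = 4039 * -0.00055407 = -2.2379
Rt = 5000 * exp(-2.2379) = 533.4 ohm

533.4 ohm


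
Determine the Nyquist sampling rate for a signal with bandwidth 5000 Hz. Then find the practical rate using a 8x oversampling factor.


By Nyquist theorem, fs_min = 2 * fmax.
fs_min = 2 * 5000 = 10000 Hz
Practical rate = 8 * fs_min = 8 * 10000 = 80000 Hz

fs_min = 10000 Hz, fs_practical = 80000 Hz


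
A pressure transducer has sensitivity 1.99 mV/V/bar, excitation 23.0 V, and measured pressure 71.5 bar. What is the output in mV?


Output = sensitivity * Vex * P.
Vout = 1.99 * 23.0 * 71.5
Vout = 45.77 * 71.5
Vout = 3272.56 mV

3272.56 mV


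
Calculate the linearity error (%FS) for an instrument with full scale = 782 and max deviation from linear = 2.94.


Linearity error = (max deviation / full scale) * 100%.
Linearity = (2.94 / 782) * 100
Linearity = 0.376 %FS

0.376 %FS


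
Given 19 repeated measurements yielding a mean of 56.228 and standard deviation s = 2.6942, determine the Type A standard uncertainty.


The standard uncertainty for Type A evaluation is u = s / sqrt(n).
u = 2.6942 / sqrt(19)
u = 2.6942 / 4.3589
u = 0.6181

0.6181


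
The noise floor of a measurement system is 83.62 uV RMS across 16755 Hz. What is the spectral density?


Noise spectral density = Vrms / sqrt(BW).
NSD = 83.62 / sqrt(16755)
NSD = 83.62 / 129.4411
NSD = 0.646 uV/sqrt(Hz)

0.646 uV/sqrt(Hz)


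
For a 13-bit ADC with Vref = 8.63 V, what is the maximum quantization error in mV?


The maximum quantization error is +/- LSB/2.
LSB = Vref / 2^n = 8.63 / 8192 = 0.00105347 V
Max error = LSB / 2 = 0.00105347 / 2 = 0.00052673 V
Max error = 0.5267 mV

0.5267 mV


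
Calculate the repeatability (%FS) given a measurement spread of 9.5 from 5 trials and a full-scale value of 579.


Repeatability = (spread / full scale) * 100%.
R = (9.5 / 579) * 100
R = 1.641 %FS

1.641 %FS


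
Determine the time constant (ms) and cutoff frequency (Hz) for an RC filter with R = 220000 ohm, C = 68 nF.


Time constant: tau = R * C.
tau = 220000 * 6.80e-08 = 0.01496 s
tau = 14.96 ms
Cutoff frequency: fc = 1 / (2*pi*R*C).
fc = 1 / (2*pi*0.01496) = 10.64 Hz

tau = 14.96 ms, fc = 10.64 Hz


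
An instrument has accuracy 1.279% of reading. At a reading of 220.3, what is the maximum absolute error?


Absolute error = (accuracy% / 100) * reading.
Error = (1.279 / 100) * 220.3
Error = 0.01279 * 220.3
Error = 2.8176

2.8176


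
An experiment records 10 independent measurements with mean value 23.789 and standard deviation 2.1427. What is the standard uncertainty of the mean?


The standard uncertainty for Type A evaluation is u = s / sqrt(n).
u = 2.1427 / sqrt(10)
u = 2.1427 / 3.1623
u = 0.6776

0.6776


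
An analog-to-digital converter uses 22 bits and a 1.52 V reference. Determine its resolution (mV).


The resolution (LSB) of an ADC is Vref / 2^n.
LSB = 1.52 / 2^22
LSB = 1.52 / 4194304
LSB = 3.6e-07 V = 0.0003624 mV

0.0003624 mV


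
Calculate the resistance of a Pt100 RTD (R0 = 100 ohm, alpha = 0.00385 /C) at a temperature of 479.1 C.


The RTD equation: Rt = R0 * (1 + alpha * T).
Rt = 100 * (1 + 0.00385 * 479.1)
Rt = 100 * (1 + 1.844535)
Rt = 100 * 2.844535
Rt = 284.454 ohm

284.454 ohm


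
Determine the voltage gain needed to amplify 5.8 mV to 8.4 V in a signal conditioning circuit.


Gain = Vout / Vin (converting to same units).
G = 8.4 V / 5.8 mV
G = 8400.0 mV / 5.8 mV
G = 1448.28

1448.28


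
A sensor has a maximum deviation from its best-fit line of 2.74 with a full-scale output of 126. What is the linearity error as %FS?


Linearity error = (max deviation / full scale) * 100%.
Linearity = (2.74 / 126) * 100
Linearity = 2.175 %FS

2.175 %FS


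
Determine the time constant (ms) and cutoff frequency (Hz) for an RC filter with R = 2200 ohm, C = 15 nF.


Time constant: tau = R * C.
tau = 2200 * 1.50e-08 = 3.3e-05 s
tau = 0.033 ms
Cutoff frequency: fc = 1 / (2*pi*R*C).
fc = 1 / (2*pi*3.3e-05) = 4822.88 Hz

tau = 0.033 ms, fc = 4822.88 Hz


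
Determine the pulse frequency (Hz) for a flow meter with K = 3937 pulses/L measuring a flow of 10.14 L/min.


Frequency = K * Q / 60 (converting L/min to L/s).
f = 3937 * 10.14 / 60
f = 39921.18 / 60
f = 665.35 Hz

665.35 Hz


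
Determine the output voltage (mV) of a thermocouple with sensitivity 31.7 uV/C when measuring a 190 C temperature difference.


The thermocouple output V = sensitivity * dT.
V = 31.7 uV/C * 190 C
V = 6023.0 uV
V = 6.023 mV

6.023 mV


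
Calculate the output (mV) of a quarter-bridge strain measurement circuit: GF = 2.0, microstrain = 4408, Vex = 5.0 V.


Quarter bridge output: Vout = (GF * epsilon * Vex) / 4.
Vout = (2.0 * 4408e-6 * 5.0) / 4
Vout = 0.04408 / 4 V
Vout = 0.01102 V = 11.02 mV

11.02 mV


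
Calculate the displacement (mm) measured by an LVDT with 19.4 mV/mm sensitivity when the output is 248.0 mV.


Displacement = Vout / sensitivity.
d = 248.0 / 19.4
d = 12.784 mm

12.784 mm


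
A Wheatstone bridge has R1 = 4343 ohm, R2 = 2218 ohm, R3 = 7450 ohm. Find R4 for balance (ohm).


At balance: R1*R4 = R2*R3, so R4 = R2*R3/R1.
R4 = 2218 * 7450 / 4343
R4 = 16524100 / 4343
R4 = 3804.77 ohm

3804.77 ohm


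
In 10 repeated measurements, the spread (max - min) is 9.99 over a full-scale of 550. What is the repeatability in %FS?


Repeatability = (spread / full scale) * 100%.
R = (9.99 / 550) * 100
R = 1.816 %FS

1.816 %FS


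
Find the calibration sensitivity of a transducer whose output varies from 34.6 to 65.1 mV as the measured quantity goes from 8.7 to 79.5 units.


Sensitivity = (y2 - y1) / (x2 - x1).
S = (65.1 - 34.6) / (79.5 - 8.7)
S = 30.5 / 70.8
S = 0.4308 mV/unit

0.4308 mV/unit


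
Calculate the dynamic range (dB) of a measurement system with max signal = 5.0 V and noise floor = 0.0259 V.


Dynamic range = 20 * log10(Vmax / Vnoise).
DR = 20 * log10(5.0 / 0.0259)
DR = 20 * log10(193.05)
DR = 45.71 dB

45.71 dB


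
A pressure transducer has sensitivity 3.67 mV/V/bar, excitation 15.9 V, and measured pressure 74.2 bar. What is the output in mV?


Output = sensitivity * Vex * P.
Vout = 3.67 * 15.9 * 74.2
Vout = 58.353 * 74.2
Vout = 4329.79 mV

4329.79 mV


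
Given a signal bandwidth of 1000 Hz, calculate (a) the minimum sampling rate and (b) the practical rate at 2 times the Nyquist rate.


By Nyquist theorem, fs_min = 2 * fmax.
fs_min = 2 * 1000 = 2000 Hz
Practical rate = 2 * fs_min = 2 * 2000 = 4000 Hz

fs_min = 2000 Hz, fs_practical = 4000 Hz


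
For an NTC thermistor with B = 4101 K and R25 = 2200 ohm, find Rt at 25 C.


NTC thermistor equation: Rt = R25 * exp(B * (1/T - 1/T25)).
T in Kelvin: 298.15 K, T25 = 298.15 K
1/T - 1/T25 = 1/298.15 - 1/298.15 = 0.0
B * (1/T - 1/T25) = 4101 * 0.0 = 0.0
Rt = 2200 * exp(0.0) = 2200.0 ohm

2200.0 ohm


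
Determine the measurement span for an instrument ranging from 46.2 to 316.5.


Span = upper range - lower range.
Span = 316.5 - (46.2)
Span = 270.3

270.3


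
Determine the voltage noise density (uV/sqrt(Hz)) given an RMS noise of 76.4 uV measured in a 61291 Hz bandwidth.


Noise spectral density = Vrms / sqrt(BW).
NSD = 76.4 / sqrt(61291)
NSD = 76.4 / 247.5702
NSD = 0.3086 uV/sqrt(Hz)

0.3086 uV/sqrt(Hz)


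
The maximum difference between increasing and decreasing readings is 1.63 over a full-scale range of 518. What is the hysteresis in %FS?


Hysteresis = (max difference / full scale) * 100%.
H = (1.63 / 518) * 100
H = 0.315 %FS

0.315 %FS


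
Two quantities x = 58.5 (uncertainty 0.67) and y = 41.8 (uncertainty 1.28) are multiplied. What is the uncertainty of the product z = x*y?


For a product z = x*y, the relative uncertainty is:
uz/z = sqrt((ux/x)^2 + (uy/y)^2)
Relative uncertainties: ux/x = 0.67/58.5 = 0.011453
uy/y = 1.28/41.8 = 0.030622
z = 58.5 * 41.8 = 2445.3
uz = 2445.3 * sqrt(0.011453^2 + 0.030622^2) = 79.946

79.946


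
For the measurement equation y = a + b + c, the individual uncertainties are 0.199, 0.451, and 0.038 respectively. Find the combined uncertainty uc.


For a sum of independent quantities, uc = sqrt(u1^2 + u2^2 + u3^2).
uc = sqrt(0.199^2 + 0.451^2 + 0.038^2)
uc = sqrt(0.039601 + 0.203401 + 0.001444)
uc = 0.4944

0.4944


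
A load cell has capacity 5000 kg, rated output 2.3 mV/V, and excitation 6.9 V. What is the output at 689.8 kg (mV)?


Vout = rated_output * Vex * (load / capacity).
Vout = 2.3 * 6.9 * (689.8 / 5000)
Vout = 2.3 * 6.9 * 0.13796
Vout = 2.189 mV

2.189 mV


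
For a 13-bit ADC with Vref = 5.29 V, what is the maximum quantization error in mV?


The maximum quantization error is +/- LSB/2.
LSB = Vref / 2^n = 5.29 / 8192 = 0.00064575 V
Max error = LSB / 2 = 0.00064575 / 2 = 0.00032288 V
Max error = 0.3229 mV

0.3229 mV


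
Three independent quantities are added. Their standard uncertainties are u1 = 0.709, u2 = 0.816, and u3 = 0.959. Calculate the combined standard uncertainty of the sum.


For a sum of independent quantities, uc = sqrt(u1^2 + u2^2 + u3^2).
uc = sqrt(0.709^2 + 0.816^2 + 0.959^2)
uc = sqrt(0.502681 + 0.665856 + 0.919681)
uc = 1.4451

1.4451


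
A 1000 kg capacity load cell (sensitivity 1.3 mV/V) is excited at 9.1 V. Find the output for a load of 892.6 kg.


Vout = rated_output * Vex * (load / capacity).
Vout = 1.3 * 9.1 * (892.6 / 1000)
Vout = 1.3 * 9.1 * 0.8926
Vout = 10.559 mV

10.559 mV
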